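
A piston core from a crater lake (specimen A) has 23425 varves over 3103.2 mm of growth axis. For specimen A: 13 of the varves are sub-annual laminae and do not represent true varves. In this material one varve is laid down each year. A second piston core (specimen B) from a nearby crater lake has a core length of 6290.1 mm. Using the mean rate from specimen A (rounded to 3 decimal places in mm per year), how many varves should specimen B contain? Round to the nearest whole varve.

47294 varves

Specimen A: correcting the raw count gives 23425 − 13 = 23412 true varves.
A: 3103.2 mm over 23412 years gives 3103.2 / 23412 ≈ 0.133 mm/year.
For B, 6290.1 / 0.133 = 47293.98 years ≈ 47294 varves.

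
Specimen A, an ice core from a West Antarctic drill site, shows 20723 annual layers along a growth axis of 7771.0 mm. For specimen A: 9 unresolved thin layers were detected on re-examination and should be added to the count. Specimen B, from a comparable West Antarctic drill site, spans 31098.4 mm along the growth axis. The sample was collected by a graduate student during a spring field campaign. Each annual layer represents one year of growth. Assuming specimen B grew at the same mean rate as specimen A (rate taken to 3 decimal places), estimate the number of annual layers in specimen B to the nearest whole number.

Specimen A: correcting the raw count gives 20723 + 9 = 20732 true annual layers.
A: 7771.0 mm over 20732 years gives 7771.0 / 20732 ≈ 0.375 mm per year.
B spans 31098.4 / 0.375 = 82929.07 years ≈ 82929 annual layers.

82929 annual layers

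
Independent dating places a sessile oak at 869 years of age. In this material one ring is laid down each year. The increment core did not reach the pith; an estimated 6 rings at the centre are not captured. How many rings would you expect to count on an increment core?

One ring per year gives 869 rings over 869 years.
Less the 6 uncaptured rings: 869 − 6 = 863.

863 rings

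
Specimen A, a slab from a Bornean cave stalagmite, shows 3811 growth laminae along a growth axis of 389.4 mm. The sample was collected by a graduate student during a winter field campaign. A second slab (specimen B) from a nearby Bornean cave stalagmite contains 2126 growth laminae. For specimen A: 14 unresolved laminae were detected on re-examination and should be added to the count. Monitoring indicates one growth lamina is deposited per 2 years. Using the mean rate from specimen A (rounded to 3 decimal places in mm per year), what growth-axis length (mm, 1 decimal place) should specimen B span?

Specimen A: true growth lamina count = 3811 + 14 = 3825.
Specimen A: 3825 growth laminae at 2 years each span 3825 × 2 = 7650 years.
A: 389.4 mm over 7650 years gives 389.4 / 7650 ≈ 0.051 mm per year.
Specimen B: at 2 years per growth lamina, 2126 × 2 = 4252 years. Length of B = 0.051 × 4252 = 216.9 mm.

216.9 mm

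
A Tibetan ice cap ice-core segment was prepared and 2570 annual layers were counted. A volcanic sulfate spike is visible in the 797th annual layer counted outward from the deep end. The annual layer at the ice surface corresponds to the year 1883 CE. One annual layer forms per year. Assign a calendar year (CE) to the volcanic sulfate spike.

The volcanic sulfate spike sits at annual layer 797 from the deep end, so 2570 − 797 = 1773 annual layers formed after it.
1883 − 1773 = 110 CE.

110 CE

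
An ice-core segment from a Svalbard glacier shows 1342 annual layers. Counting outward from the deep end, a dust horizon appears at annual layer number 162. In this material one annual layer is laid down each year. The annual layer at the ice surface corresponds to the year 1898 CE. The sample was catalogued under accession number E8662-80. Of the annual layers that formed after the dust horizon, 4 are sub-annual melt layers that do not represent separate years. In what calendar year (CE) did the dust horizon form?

1342 − 162 = 1180 annual layers lie beyond the dust horizon toward the ice surface.
Excluding 4 false annual layers: 1180 − 4 = 1176.
The annual layer at the ice surface is 1898 CE, so the dust horizon dates to 1898 − 1176 = 722 CE.

722 CE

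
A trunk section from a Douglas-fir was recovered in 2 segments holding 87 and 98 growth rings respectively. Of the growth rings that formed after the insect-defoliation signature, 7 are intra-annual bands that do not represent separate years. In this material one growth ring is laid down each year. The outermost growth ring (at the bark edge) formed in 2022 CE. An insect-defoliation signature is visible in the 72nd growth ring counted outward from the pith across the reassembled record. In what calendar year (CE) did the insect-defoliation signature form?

1916 CE

Total growth rings = 87 + 98 = 185.
The insect-defoliation signature sits at growth ring 72 from the pith, so 185 − 72 = 113 growth rings formed after it.
Removing the 7 false growth rings leaves 113 − 7 = 106 true growth rings beyond the insect-defoliation signature.
Counting back 106 years from 2022 CE places the insect-defoliation signature in 2022 − 106 = 1916 CE.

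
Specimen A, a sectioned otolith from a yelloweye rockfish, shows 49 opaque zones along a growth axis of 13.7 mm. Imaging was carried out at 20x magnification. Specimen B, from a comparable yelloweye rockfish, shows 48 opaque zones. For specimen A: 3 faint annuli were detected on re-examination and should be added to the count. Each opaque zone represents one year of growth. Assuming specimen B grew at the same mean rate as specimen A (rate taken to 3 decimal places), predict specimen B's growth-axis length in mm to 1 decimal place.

12.6 mm

Specimen A: adjusted count: 49 + 3 = 52 opaque zones.
A: 13.7 mm over 52 years gives 13.7 / 52 ≈ 0.263 mm/yr.
B's length ≈ 0.263 × 48 = 12.6 mm.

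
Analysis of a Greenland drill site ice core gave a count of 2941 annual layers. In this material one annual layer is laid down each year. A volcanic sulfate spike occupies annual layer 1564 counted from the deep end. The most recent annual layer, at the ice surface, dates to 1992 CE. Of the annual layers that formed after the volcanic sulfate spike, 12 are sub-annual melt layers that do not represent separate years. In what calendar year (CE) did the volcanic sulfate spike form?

2941 − 1564 = 1377 annual layers lie beyond the volcanic sulfate spike toward the ice surface.
Excluding 12 false annual layers: 1377 − 12 = 1365.
The annual layer at the ice surface is 1992 CE, so the volcanic sulfate spike dates to 1992 − 1365 = 627 CE.

627 CE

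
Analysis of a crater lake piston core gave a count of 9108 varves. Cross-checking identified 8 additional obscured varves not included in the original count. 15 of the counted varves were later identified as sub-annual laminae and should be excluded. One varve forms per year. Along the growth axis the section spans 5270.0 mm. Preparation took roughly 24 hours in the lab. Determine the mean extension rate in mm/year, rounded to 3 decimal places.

0.579 mm/year

Correcting the raw count gives 9108 − 15 + 8 = 9101 true varves.
Extension rate ≈ 5270.0 / 9101 = 0.579 mm/year.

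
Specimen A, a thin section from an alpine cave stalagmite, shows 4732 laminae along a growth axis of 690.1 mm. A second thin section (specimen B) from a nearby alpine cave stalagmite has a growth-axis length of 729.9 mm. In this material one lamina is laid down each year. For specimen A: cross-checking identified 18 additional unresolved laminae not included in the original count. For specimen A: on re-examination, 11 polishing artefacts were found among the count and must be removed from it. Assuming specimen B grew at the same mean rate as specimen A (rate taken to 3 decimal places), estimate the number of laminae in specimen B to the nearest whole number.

4999 laminae

Specimen A: after corrections the count is 4732 − 11 + 18 = 4739 laminae.
A: Mean rate = 690.1 mm / 4739 years ≈ 0.146 mm/yr.
Specimen B: 729.9 mm / 0.146 mm per year = 4999.32 years ≈ 4999 laminae.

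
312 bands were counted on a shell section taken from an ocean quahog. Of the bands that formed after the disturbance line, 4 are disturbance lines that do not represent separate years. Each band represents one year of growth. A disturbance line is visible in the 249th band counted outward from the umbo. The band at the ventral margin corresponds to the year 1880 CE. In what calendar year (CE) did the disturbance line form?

Between band 249 and the ventral margin there are 312 − 249 = 63 bands.
63 − 4 false = 59 true bands after the disturbance line.
The band at the ventral margin is 1880 CE, so the disturbance line dates to 1880 − 59 = 1821 CE.

1821 CE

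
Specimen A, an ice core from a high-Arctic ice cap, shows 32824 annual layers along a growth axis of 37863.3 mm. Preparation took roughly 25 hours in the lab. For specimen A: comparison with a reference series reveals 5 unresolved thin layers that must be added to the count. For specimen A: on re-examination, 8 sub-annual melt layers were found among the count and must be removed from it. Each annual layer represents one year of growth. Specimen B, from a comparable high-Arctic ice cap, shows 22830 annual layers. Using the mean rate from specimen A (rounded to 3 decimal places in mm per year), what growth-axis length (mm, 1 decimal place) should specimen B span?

Specimen A: correcting the raw count gives 32824 − 8 + 5 = 32821 true annual layers.
A: Mean rate = 37863.3 mm / 32821 years ≈ 1.154 mm/yr.
For B, 1.154 mm/year × 22830 years = 26345.8 mm.

26345.8 mm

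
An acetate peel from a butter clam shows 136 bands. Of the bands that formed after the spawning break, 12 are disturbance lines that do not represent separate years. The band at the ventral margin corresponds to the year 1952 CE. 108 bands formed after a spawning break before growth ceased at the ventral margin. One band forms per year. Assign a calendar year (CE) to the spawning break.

108 bands post-date the spawning break.
108 − 12 false = 96 true bands after the spawning break.
1952 − 96 = 1856 CE.

1856 CE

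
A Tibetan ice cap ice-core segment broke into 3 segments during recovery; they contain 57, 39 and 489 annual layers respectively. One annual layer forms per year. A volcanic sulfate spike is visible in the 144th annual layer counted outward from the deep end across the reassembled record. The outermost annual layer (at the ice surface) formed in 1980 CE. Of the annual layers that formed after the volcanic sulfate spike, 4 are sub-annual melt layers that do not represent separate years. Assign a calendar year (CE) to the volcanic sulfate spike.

1543 CE

Total annual layers = 57 + 39 + 489 = 585.
585 − 144 = 441 annual layers lie beyond the volcanic sulfate spike toward the ice surface.
Excluding 4 false annual layers: 441 − 4 = 437.
1980 − 437 = 1543 CE.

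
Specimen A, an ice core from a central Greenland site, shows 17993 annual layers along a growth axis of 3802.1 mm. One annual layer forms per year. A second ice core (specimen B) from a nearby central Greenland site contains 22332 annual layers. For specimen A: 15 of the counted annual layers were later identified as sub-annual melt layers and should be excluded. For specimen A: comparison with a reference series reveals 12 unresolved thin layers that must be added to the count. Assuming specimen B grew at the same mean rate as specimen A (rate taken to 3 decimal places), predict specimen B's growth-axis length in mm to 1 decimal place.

Specimen A: correcting the raw count gives 17993 − 15 + 12 = 17990 true annual layers.
A: Extension rate ≈ 3802.1 / 17990 = 0.211 mm/year.
Length of B = 0.211 × 22332 = 4712.1 mm.

4712.1 mm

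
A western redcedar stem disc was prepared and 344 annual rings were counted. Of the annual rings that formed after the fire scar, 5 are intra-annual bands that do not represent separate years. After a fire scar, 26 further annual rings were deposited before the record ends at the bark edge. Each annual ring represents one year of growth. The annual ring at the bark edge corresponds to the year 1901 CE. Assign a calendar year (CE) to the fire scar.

1880 CE

26 annual rings formed after the fire scar.
26 − 5 false = 21 true annual rings after the fire scar.
The annual ring at the bark edge is 1901 CE, so the fire scar dates to 1901 − 21 = 1880 CE.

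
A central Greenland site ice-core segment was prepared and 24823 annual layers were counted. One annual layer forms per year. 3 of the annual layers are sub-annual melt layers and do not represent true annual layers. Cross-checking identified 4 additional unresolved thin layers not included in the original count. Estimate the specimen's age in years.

24824 years

True annual layer count = 24823 − 3 + 4 = 24824.
One annual layer per year makes the duration 24824 years.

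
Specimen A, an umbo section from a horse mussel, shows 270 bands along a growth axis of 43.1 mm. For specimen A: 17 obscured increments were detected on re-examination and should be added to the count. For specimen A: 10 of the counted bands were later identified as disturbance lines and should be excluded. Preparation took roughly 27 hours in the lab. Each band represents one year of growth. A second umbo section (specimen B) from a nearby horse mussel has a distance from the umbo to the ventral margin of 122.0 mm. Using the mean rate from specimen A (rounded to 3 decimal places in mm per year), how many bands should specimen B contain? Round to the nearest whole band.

782 bands

Specimen A: adjusted count: 270 − 10 + 17 = 277 bands.
A: Extension rate ≈ 43.1 / 277 = 0.156 mm/yr.
For B, 122.0 / 0.156 = 782.05 years ≈ 782 bands.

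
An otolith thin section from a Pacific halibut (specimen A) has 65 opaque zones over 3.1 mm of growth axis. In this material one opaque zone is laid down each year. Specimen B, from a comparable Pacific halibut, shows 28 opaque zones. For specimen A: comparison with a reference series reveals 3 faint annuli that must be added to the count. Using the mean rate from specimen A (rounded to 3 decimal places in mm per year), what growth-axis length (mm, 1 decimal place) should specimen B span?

1.3 mm

Specimen A: adjusted count: 65 + 3 = 68 opaque zones.
A: Extension rate ≈ 3.1 / 68 = 0.046 mm/yr.
Length of B = 0.046 × 28 = 1.3 mm.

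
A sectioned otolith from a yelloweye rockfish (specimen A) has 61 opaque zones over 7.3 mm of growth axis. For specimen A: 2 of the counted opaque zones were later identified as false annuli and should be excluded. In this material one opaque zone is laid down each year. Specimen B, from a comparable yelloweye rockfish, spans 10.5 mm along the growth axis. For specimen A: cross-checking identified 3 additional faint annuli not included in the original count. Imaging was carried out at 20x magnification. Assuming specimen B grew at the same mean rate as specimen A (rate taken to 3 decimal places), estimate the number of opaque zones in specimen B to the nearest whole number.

89 opaque zones

Specimen A: after corrections the count is 61 − 2 + 3 = 62 opaque zones.
A: 7.3 mm over 62 years gives 7.3 / 62 ≈ 0.118 mm/yr.
Specimen B: 10.5 mm / 0.118 mm per year = 88.98 years ≈ 89 opaque zones.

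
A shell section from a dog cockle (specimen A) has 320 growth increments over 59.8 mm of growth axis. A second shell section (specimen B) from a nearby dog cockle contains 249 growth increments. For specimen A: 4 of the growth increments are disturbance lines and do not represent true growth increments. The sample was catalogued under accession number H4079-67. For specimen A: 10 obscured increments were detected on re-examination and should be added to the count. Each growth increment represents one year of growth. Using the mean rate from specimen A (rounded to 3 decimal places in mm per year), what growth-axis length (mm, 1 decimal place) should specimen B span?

Specimen A: adjusted count: 320 − 4 + 10 = 326 growth increments.
A: 59.8 mm over 326 years gives 59.8 / 326 ≈ 0.183 mm per year.
Length of B = 0.183 × 249 = 45.6 mm.

45.6 mm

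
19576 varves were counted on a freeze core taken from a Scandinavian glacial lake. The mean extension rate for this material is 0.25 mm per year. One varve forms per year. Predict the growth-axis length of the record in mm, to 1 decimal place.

4894.0 mm

The record spans 19576 years at 0.25 mm per year.
Length ≈ 0.25 × 19576 = 4894.0 mm.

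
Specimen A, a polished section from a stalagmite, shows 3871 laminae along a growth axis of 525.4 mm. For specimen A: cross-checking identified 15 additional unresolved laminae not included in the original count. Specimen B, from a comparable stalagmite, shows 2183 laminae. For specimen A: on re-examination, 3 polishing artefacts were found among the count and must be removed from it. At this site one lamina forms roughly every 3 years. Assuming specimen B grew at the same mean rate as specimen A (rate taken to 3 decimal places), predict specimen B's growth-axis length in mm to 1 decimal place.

Specimen A: adjusted count: 3871 − 3 + 15 = 3883 laminae.
Specimen A: at 3 years per lamina, 3883 × 3 = 11649 years.
A: Extension rate ≈ 525.4 / 11649 = 0.045 mm/year.
Specimen B: multiplying by 3 years per lamina: 2183 × 3 = 6549 years. For B, 0.045 mm/year × 6549 years = 294.7 mm.

294.7 mm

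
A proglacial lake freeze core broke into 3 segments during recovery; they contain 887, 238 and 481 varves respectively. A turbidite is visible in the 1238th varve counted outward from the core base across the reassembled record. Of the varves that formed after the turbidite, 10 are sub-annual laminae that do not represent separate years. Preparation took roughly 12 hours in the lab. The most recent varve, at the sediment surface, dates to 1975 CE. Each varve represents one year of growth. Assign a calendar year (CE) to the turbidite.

1617 CE

Total varves = 887 + 238 + 481 = 1606.
The turbidite sits at varve 1238 from the core base, so 1606 − 1238 = 368 varves formed after it.
Removing the 10 false varves leaves 368 − 10 = 358 true varves beyond the turbidite.
1975 − 358 = 1617 CE.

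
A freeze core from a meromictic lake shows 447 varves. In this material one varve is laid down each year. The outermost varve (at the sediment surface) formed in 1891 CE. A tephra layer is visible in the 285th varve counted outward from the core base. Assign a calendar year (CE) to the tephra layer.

Between varve 285 and the sediment surface there are 447 − 285 = 162 varves.
Counting back 162 years from 1891 CE places the tephra layer in 1891 − 162 = 1729 CE.

1729 CE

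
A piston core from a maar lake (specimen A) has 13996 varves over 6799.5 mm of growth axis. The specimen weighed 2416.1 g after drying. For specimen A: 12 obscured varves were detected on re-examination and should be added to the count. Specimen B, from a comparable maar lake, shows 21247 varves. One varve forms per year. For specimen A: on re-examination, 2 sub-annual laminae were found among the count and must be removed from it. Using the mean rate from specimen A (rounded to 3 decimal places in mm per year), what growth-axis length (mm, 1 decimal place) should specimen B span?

Specimen A: true varve count = 13996 − 2 + 12 = 14006.
A: Extension rate ≈ 6799.5 / 14006 = 0.485 mm per year.
B's length ≈ 0.485 × 21247 = 10304.8 mm.

10304.8 mm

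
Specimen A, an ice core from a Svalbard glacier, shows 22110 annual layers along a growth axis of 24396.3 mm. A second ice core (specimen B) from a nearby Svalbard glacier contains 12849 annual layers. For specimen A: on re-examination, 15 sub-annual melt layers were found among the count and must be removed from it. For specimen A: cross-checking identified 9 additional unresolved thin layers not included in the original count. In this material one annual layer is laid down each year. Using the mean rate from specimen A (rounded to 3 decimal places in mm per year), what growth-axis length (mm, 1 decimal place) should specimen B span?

14185.3 mm

Specimen A: correcting the raw count gives 22110 − 15 + 9 = 22104 true annual layers.
A: Mean rate = 24396.3 mm / 22104 years ≈ 1.104 mm per year.
For B, 1.104 mm/year × 12849 years = 14185.3 mm.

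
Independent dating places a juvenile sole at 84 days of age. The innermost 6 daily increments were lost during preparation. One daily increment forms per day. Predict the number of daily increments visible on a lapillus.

At one daily increment per day, 84 days correspond to 84 daily increments.
84 − 6 missed = 78 daily increments expected in the prepared section.

78 daily increments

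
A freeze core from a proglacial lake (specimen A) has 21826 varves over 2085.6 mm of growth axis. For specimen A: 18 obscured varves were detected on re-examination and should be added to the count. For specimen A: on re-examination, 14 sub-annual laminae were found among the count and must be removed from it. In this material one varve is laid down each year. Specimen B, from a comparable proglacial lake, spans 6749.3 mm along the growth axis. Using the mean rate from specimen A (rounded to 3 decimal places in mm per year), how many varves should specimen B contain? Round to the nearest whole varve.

70305 varves

Specimen A: correcting the raw count gives 21826 − 14 + 18 = 21830 true varves.
A: 2085.6 mm over 21830 years gives 2085.6 / 21830 ≈ 0.096 mm/yr.
For B, 6749.3 / 0.096 = 70305.21 years ≈ 70305 varves.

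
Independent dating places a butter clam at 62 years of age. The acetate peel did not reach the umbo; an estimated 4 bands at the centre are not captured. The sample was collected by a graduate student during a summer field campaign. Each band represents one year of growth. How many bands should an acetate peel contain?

Expected bands over 62 years: 62.
62 − 4 missed = 58 bands expected in the prepared section.

58 bands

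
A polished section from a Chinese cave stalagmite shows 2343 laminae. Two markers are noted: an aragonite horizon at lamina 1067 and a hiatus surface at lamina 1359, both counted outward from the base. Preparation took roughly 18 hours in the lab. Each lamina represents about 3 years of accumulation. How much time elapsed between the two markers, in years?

The two markers are separated by 1359 − 1067 = 292 laminae.
At 3 years per lamina, 292 × 3 = 876 years.

876 years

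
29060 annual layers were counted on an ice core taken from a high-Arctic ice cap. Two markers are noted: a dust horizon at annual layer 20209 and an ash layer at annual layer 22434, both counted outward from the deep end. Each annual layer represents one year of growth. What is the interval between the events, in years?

2225 years

The two markers are separated by 22434 − 20209 = 2225 annual layers.
That is 2225 years at one annual layer per year.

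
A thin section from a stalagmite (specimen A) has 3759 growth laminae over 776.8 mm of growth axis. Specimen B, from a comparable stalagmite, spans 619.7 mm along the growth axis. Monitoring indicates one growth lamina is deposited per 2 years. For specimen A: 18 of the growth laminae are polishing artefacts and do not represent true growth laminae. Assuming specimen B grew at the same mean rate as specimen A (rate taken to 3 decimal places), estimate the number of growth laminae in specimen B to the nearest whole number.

Specimen A: true growth lamina count = 3759 − 18 = 3741.
Specimen A: multiplying by 2 years per growth lamina: 3741 × 2 = 7482 years.
A: Mean rate = 776.8 mm / 7482 years ≈ 0.104 mm/yr.
For B, 619.7 / 0.104 = 5958.65 years; at 2 years per growth lamina that is 5958.65 / 2 ≈ 2979 growth laminae.

2979 growth laminae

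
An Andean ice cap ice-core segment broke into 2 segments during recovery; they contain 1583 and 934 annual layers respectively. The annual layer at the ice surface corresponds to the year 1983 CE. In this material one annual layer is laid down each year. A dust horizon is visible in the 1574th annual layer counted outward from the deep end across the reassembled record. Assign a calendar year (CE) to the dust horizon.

Total annual layers = 1583 + 934 = 2517.
Between annual layer 1574 and the ice surface there are 2517 − 1574 = 943 annual layers.
1983 − 943 = 1040 CE.

1040 CE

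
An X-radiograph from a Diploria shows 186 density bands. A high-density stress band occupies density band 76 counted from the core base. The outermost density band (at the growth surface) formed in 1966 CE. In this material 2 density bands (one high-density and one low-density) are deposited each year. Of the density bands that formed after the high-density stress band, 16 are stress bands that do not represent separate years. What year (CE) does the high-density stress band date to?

186 − 76 = 110 density bands lie beyond the high-density stress band toward the growth surface.
Excluding 16 false density bands: 110 − 16 = 94.
94 density bands at 2 per year is 94 / 2 = 47 years.
The density band at the growth surface is 1966 CE, so the high-density stress band dates to 1966 − 47 = 1919 CE.

1919 CE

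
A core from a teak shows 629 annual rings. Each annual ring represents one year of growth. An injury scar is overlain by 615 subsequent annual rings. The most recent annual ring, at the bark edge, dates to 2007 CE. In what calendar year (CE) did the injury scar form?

There are 615 annual rings younger than the injury scar.
Counting back 615 years from 2007 CE places the injury scar in 2007 − 615 = 1392 CE.

1392 CE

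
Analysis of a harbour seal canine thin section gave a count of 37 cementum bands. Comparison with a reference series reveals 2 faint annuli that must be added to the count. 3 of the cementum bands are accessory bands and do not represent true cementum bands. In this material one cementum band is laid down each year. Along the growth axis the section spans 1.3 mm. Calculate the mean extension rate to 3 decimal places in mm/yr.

0.036 mm/yr

Adjusted count: 37 − 3 + 2 = 36 cementum bands.
1.3 mm over 36 years gives 1.3 / 36 ≈ 0.036 mm/yr.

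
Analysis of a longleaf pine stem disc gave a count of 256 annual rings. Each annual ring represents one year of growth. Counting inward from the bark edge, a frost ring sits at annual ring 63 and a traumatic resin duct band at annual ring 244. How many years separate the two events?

The two markers are separated by 244 − 63 = 181 annual rings.
That is 181 years at one annual ring per year.

181 years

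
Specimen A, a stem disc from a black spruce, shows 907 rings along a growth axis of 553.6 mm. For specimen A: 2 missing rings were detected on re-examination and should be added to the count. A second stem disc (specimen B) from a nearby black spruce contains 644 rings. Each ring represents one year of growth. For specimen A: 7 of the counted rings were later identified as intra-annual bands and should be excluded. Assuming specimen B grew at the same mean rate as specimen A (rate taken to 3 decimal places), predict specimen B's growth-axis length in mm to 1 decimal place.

395.4 mm

Specimen A: after corrections the count is 907 − 7 + 2 = 902 rings.
A: 553.6 mm over 902 years gives 553.6 / 902 ≈ 0.614 mm/yr.
B's length ≈ 0.614 × 644 = 395.4 mm.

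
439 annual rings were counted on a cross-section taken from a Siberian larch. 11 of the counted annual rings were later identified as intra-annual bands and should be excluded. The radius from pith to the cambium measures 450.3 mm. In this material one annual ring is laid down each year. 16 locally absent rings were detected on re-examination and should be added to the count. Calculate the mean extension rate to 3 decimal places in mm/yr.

1.014 mm/yr

After corrections the count is 439 − 11 + 16 = 444 annual rings.
Mean rate = 450.3 mm / 444 years ≈ 1.014 mm/yr.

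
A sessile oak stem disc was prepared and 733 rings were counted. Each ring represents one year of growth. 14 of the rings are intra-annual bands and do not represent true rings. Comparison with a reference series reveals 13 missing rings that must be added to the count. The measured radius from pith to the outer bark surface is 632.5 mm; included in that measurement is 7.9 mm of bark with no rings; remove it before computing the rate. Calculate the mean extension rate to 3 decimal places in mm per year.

0.853 mm per year

Adjusted count: 733 − 14 + 13 = 732 rings.
Net length = 632.5 − 7.9 = 624.6 mm.
624.6 mm over 732 years gives 624.6 / 732 ≈ 0.853 mm per year.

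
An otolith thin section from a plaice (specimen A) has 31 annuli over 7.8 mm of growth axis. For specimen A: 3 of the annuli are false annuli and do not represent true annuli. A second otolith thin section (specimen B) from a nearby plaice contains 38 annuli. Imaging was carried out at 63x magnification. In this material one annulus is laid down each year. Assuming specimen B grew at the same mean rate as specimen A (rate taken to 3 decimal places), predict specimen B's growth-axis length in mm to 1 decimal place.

10.6 mm

Specimen A: true annulus count = 31 − 3 = 28.
A: Extension rate ≈ 7.8 / 28 = 0.279 mm/year.
B's length ≈ 0.279 × 38 = 10.6 mm.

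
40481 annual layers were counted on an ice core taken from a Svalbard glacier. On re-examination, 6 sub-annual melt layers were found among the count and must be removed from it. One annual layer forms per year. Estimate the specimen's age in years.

40475 years

True annual layer count = 40481 − 6 = 40475.
At one annual layer per year, that is 40475 years.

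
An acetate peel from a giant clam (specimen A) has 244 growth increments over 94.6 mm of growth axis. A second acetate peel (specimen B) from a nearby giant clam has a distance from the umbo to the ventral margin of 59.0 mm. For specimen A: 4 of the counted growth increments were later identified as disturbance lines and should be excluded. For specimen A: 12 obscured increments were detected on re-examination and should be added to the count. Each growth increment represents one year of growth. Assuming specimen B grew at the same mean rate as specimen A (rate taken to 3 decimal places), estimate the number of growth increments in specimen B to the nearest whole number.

157 growth increments

Specimen A: adjusted count: 244 − 4 + 12 = 252 growth increments.
A: 94.6 mm over 252 years gives 94.6 / 252 ≈ 0.375 mm/yr.
For B, 59.0 / 0.375 = 157.33 years ≈ 157 growth increments.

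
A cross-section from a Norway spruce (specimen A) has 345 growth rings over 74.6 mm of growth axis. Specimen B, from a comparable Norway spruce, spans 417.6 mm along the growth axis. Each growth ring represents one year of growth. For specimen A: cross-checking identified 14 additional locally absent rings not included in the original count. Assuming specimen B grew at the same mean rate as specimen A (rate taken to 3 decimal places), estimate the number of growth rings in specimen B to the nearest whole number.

Specimen A: after corrections the count is 345 + 14 = 359 growth rings.
A: Mean rate = 74.6 mm / 359 years ≈ 0.208 mm/year.
Specimen B: 417.6 mm / 0.208 mm per year = 2007.69 years ≈ 2008 growth rings.

2008 growth rings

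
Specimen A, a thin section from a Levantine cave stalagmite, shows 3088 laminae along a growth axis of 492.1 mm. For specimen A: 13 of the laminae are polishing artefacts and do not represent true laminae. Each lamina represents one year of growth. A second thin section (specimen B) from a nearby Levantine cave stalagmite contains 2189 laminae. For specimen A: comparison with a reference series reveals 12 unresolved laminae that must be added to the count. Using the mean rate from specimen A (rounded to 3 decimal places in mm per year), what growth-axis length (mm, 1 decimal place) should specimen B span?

Specimen A: adjusted count: 3088 − 13 + 12 = 3087 laminae.
A: Mean rate = 492.1 mm / 3087 years ≈ 0.159 mm/yr.
Length of B = 0.159 × 2189 = 348.1 mm.

348.1 mm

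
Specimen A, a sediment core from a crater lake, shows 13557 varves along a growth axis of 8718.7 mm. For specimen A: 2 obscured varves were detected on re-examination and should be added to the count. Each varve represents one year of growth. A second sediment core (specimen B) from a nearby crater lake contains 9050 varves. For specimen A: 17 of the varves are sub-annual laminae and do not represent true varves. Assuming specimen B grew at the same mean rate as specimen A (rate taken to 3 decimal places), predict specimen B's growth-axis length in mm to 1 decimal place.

Specimen A: true varve count = 13557 − 17 + 2 = 13542.
A: 8718.7 mm over 13542 years gives 8718.7 / 13542 ≈ 0.644 mm/year.
Length of B = 0.644 × 9050 = 5828.2 mm.

5828.2 mm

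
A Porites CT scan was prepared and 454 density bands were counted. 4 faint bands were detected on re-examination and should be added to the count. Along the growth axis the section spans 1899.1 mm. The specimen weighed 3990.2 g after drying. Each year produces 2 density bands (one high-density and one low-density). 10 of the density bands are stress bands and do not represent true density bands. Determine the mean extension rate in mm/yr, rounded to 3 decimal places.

After corrections the count is 454 − 10 + 4 = 448 density bands.
With 2 density bands per year, 448 / 2 = 224 years.
Extension rate ≈ 1899.1 / 224 = 8.478 mm/yr.

8.478 mm/yr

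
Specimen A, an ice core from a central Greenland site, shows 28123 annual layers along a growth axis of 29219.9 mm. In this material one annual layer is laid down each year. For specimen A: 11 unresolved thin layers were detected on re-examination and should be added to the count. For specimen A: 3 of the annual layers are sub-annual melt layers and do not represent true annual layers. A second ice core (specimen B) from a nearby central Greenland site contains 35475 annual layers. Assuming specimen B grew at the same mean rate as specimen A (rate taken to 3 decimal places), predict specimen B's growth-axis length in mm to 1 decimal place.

36858.5 mm

Specimen A: true annual layer count = 28123 − 3 + 11 = 28131.
A: 29219.9 mm over 28131 years gives 29219.9 / 28131 ≈ 1.039 mm per year.
B's length ≈ 1.039 × 35475 = 36858.5 mm.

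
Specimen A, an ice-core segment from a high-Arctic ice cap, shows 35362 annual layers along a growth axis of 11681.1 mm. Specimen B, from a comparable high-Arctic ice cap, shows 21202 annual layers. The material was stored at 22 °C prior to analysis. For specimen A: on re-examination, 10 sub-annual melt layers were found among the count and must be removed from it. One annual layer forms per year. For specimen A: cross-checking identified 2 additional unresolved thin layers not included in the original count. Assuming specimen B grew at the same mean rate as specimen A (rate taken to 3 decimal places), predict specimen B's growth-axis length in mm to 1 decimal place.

6996.7 mm

Specimen A: after corrections the count is 35362 − 10 + 2 = 35354 annual layers.
A: Mean rate = 11681.1 mm / 35354 years ≈ 0.330 mm/yr.
For B, 0.330 mm/year × 21202 years = 6996.7 mm.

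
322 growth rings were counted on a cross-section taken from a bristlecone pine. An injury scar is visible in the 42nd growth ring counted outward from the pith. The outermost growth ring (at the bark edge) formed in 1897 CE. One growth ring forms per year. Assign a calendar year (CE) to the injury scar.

1617 CE

322 − 42 = 280 growth rings lie beyond the injury scar toward the bark edge.
1897 − 280 = 1617 CE.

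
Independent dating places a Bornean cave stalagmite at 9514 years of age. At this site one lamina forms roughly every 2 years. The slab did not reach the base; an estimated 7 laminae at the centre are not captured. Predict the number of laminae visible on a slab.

One lamina every 2 years means 9514 / 2 = 4757 laminae.
4757 − 7 missed = 4750 laminae expected in the prepared section.

4750 laminae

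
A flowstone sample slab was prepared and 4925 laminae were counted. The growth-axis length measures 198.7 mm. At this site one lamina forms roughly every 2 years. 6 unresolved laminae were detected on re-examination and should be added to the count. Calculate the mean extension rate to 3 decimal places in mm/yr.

True lamina count = 4925 + 6 = 4931.
4931 laminae at 2 years each span 4931 × 2 = 9862 years.
198.7 mm over 9862 years gives 198.7 / 9862 ≈ 0.020 mm/yr.

0.020 mm/yr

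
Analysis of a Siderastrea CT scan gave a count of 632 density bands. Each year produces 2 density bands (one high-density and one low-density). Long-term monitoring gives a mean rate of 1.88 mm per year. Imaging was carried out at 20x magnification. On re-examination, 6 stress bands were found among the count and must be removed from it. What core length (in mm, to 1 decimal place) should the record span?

588.4 mm

After corrections the count is 632 − 6 = 626 density bands.
Dividing by 2 density bands per year: 626 / 2 = 313 years.
Predicted length = 1.88 mm/year × 313 years = 588.4 mm.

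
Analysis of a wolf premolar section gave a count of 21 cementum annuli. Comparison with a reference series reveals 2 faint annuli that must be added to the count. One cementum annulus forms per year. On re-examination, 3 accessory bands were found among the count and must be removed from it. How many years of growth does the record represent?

Adjusted count: 21 − 3 + 2 = 20 cementum annuli.
At one cementum annulus per year, that is 20 years.

20 years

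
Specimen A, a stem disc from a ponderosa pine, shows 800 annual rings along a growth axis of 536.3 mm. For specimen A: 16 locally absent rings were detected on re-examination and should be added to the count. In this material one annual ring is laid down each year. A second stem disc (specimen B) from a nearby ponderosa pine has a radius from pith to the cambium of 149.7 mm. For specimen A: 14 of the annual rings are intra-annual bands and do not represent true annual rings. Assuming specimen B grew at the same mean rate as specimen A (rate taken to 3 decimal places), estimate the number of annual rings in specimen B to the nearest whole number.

Specimen A: after corrections the count is 800 − 14 + 16 = 802 annual rings.
A: Extension rate ≈ 536.3 / 802 = 0.669 mm/yr.
Specimen B: 149.7 mm / 0.669 mm per year = 223.77 years ≈ 224 annual rings.

224 annual rings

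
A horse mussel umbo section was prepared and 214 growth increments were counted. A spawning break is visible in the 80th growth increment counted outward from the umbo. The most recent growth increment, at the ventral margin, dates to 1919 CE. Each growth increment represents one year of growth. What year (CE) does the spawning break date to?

The spawning break sits at growth increment 80 from the umbo, so 214 − 80 = 134 growth increments formed after it.
Counting back 134 years from 1919 CE places the spawning break in 1919 − 134 = 1785 CE.

1785 CE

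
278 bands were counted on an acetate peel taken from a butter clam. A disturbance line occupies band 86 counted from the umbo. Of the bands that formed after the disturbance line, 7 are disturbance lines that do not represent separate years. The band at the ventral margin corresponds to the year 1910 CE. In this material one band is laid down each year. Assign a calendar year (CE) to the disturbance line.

The disturbance line sits at band 86 from the umbo, so 278 − 86 = 192 bands formed after it.
Excluding 7 false bands: 192 − 7 = 185.
1910 − 185 = 1725 CE.

1725 CE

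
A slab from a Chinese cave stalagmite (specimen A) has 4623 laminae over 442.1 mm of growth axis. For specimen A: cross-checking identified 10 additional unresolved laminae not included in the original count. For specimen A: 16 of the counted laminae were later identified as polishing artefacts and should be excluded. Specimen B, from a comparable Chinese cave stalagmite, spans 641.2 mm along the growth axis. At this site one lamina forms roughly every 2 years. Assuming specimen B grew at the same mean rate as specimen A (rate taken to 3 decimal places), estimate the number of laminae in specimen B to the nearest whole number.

6679 laminae

Specimen A: true lamina count = 4623 − 16 + 10 = 4617.
Specimen A: multiplying by 2 years per lamina: 4617 × 2 = 9234 years.
A: Mean rate = 442.1 mm / 9234 years ≈ 0.048 mm per year.
B spans 641.2 / 0.048 = 13358.33 years; at 2 years per lamina that is 13358.33 / 2 ≈ 6679 laminae.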